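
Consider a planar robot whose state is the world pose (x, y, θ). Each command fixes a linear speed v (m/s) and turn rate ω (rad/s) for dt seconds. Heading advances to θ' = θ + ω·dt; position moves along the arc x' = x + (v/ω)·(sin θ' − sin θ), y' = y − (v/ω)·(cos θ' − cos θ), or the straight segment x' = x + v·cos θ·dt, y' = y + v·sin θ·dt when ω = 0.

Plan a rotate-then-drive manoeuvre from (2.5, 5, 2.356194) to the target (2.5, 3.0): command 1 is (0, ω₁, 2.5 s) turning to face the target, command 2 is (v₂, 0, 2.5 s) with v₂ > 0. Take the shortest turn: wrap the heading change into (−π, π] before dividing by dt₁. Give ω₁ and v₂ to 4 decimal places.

ω₁ = 0.9425, v₂ = 0.8000

heading to target = atan2(3−5, 2.5−2.5) = -1.5708
Δθ = wrap(-1.5708 − 2.3562) = 2.3562; ω₁ = Δθ/dt₁ = 0.9425
distance = √((2.5−2.5)² + (3−5)²) = 2.0000; v₂ = distance/dt₂ = 0.8000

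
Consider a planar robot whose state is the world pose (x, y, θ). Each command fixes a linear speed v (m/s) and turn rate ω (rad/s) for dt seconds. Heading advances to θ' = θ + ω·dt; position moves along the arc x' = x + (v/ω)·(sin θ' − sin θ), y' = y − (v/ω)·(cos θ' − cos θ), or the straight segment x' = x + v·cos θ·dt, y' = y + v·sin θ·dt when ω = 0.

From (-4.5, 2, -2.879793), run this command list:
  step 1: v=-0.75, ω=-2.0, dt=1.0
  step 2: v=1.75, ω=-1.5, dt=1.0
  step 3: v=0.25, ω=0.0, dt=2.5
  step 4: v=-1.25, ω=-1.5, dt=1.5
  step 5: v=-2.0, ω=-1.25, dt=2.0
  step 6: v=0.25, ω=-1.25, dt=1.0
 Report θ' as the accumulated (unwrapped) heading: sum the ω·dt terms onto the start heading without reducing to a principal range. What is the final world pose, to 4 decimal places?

(0.2262, 2.7301, -12.3798)

step 1: θ'=-4.8798 (R=0.3750) → pose (-4.0332, 1.5753, -4.8798)
step 2: θ'=-6.3798 (R=-1.1667) → pose (-2.7703, 2.5421, -6.3798)
step 3: θ'=-6.3798 (straight) → pose (-2.1482, 2.4818, -6.3798)
step 4: θ'=-8.6298 (R=0.8333) → pose (-2.6627, 3.8949, -8.6298)
step 5: θ'=-11.1298 (R=1.6000) → pose (0.0651, 2.5603, -11.1298)
step 6: θ'=-12.3798 (R=-0.2000) → pose (0.2262, 2.7301, -12.3798)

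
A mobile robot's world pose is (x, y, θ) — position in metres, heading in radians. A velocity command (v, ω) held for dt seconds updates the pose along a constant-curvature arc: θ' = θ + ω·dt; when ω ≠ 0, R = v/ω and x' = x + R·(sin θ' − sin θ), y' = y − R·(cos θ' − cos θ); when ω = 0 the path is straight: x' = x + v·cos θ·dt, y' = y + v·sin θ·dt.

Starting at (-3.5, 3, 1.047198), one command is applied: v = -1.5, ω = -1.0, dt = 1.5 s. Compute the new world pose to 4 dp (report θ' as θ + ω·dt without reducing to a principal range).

θ' = 1.0472 + -1.0·1.5 = -0.4528
R = v/ω = -1.5/-1.0 = 1.5000
x' = -3.5 + 1.5000·(sin -0.4528 − sin 1.0472) = -5.4553
y' = 3 − 1.5000·(cos -0.4528 − cos 1.0472) = 2.4012

(-5.4553, 2.4012, -0.4528)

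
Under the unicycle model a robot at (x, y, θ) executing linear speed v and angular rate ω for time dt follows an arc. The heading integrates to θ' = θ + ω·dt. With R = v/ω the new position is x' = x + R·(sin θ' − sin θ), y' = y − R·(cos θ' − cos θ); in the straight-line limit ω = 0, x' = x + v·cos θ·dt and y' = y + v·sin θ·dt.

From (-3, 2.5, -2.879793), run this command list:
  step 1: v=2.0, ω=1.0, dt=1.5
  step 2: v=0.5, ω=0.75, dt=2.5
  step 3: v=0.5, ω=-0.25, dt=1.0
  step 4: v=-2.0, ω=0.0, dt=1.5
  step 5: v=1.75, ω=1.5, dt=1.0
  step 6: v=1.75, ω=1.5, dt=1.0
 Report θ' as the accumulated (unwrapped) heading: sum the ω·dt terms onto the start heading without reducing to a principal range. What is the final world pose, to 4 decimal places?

step 1: θ'=-1.3798 (R=2.0000) → pose (-4.4460, 0.1885, -1.3798)
step 2: θ'=0.4952 (R=0.6667) → pose (-3.4746, -0.2716, 0.4952)
step 3: θ'=0.2452 (R=-2.0000) → pose (-3.0097, -0.0911, 0.2452)
step 4: θ'=0.2452 (straight) → pose (-5.9200, -0.8194, 0.2452)
step 5: θ'=1.7452 (R=1.1667) → pose (-5.0542, 0.5148, 1.7452)
step 6: θ'=3.2452 (R=1.1667) → pose (-6.3239, 1.4728, 3.2452)

(-6.3239, 1.4728, 3.2452)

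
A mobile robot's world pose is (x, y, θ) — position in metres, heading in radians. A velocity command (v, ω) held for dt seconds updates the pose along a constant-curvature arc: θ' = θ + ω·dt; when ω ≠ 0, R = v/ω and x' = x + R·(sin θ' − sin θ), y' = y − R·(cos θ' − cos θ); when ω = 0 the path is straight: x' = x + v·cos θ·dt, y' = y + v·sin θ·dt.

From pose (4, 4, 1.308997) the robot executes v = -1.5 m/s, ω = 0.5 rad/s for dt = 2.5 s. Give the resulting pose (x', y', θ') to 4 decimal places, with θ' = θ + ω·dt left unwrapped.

θ' = 1.3090 + 0.5·2.5 = 2.5590
R = v/ω = -1.5/0.5 = -3.0000
x' = 4 + -3.0000·(sin 2.5590 − sin 1.3090) = 5.2472
y' = 4 − -3.0000·(cos 2.5590 − cos 1.3090) = 0.7184

(5.2472, 0.7184, 2.5590)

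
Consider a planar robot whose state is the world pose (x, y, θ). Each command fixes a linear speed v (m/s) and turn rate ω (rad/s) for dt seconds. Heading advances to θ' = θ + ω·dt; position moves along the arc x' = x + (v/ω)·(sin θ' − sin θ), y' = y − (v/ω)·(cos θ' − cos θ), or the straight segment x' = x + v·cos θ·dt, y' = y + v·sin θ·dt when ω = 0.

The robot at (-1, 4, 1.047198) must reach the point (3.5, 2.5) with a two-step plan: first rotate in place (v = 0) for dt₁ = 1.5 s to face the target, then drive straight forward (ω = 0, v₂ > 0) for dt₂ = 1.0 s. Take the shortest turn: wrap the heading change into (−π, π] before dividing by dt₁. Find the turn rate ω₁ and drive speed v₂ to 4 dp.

ω₁ = -0.9126, v₂ = 4.7434

heading to target = atan2(2.5−4, 3.5−-1) = -0.3218
Δθ = wrap(-0.3218 − 1.0472) = -1.3689; ω₁ = Δθ/dt₁ = -0.9126
distance = √((3.5−-1)² + (2.5−4)²) = 4.7434; v₂ = distance/dt₂ = 4.7434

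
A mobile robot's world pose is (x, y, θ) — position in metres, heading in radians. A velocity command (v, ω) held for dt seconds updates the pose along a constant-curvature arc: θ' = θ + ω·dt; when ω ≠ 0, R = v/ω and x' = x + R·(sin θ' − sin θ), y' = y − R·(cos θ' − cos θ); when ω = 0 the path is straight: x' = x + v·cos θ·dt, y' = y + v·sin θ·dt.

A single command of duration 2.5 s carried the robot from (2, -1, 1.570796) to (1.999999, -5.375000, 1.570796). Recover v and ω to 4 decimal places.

v = -1.7500, ω = 0.0000

Δθ = 1.570796 − 1.570796 = 0.000000
ω = Δθ/dt = 0.000000/2.5 = 0.0000
ω = 0 → v = (Δx·cos θ + Δy·sin θ)/dt = -1.7500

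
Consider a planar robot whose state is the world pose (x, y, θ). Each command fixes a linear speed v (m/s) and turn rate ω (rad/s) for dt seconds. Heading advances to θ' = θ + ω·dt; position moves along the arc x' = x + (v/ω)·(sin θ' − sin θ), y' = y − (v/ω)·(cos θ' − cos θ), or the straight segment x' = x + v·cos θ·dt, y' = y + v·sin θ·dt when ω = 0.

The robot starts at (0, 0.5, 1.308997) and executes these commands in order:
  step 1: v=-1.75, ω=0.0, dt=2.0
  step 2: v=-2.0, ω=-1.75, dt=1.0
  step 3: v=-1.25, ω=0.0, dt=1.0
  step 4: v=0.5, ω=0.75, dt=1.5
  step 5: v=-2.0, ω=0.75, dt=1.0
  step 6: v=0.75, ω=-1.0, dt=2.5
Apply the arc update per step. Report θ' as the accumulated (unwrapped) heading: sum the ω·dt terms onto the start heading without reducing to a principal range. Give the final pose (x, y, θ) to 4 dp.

step 1: θ'=1.3090 (straight) → pose (-0.9059, -2.8807, 1.3090)
step 2: θ'=-0.4410 (R=1.1429) → pose (-2.4976, -3.6185, -0.4410)
step 3: θ'=-0.4410 (straight) → pose (-3.6280, -3.0849, -0.4410)
step 4: θ'=0.6840 (R=0.6667) → pose (-2.9222, -2.9987, 0.6840)
step 5: θ'=1.4340 (R=-2.6667) → pose (-3.8789, -4.7019, 1.4340)
step 6: θ'=-1.0660 (R=-0.7500) → pose (-2.4794, -4.4414, -1.0660)

(-2.4794, -4.4414, -1.0660)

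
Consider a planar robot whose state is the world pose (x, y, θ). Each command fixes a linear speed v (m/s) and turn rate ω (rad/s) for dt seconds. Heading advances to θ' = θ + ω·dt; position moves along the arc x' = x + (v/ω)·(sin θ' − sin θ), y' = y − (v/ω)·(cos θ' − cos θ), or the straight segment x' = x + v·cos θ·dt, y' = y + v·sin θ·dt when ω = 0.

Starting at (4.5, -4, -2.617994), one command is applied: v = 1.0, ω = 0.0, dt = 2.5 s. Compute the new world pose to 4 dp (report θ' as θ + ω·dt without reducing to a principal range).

(2.3349, -5.2500, -2.6180)

θ' = -2.6180 + 0.0·2.5 = -2.6180
ω = 0 → straight: x' = 4.5 + 1.0·cos(-2.6180)·2.5 = 2.3349
y' = -4 + 1.0·sin(-2.6180)·2.5 = -5.2500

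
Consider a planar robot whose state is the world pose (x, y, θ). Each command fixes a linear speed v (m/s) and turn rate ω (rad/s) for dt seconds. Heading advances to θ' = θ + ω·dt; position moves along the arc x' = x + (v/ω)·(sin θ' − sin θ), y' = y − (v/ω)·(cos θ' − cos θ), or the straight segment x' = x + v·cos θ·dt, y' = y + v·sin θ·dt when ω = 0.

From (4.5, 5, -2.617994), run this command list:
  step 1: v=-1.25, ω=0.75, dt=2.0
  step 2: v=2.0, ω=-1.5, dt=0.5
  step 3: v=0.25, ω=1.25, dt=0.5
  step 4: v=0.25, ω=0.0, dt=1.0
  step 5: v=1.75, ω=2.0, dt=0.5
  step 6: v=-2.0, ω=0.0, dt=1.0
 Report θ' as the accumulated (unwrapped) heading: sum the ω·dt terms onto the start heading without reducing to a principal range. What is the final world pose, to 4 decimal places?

(4.0003, 5.7527, -0.2430)

step 1: θ'=-1.1180 (R=-1.6667) → pose (5.1654, 7.1725, -1.1180)
step 2: θ'=-1.8680 (R=-1.3333) → pose (5.2413, 6.1987, -1.8680)
step 3: θ'=-1.2430 (R=0.2000) → pose (5.2432, 6.0758, -1.2430)
step 4: θ'=-1.2430 (straight) → pose (5.3237, 5.8391, -1.2430)
step 5: θ'=-0.2430 (R=0.8750) → pose (5.9415, 5.2715, -0.2430)
step 6: θ'=-0.2430 (straight) → pose (4.0003, 5.7527, -0.2430)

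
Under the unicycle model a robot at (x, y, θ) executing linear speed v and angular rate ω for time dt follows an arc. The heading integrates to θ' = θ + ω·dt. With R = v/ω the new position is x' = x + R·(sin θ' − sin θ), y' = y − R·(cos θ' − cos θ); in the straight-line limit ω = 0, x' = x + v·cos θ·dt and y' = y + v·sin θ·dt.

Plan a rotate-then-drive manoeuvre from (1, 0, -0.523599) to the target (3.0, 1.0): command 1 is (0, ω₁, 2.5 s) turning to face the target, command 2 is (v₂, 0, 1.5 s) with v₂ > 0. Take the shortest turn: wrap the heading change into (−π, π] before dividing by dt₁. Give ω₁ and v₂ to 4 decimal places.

ω₁ = 0.3949, v₂ = 1.4907

heading to target = atan2(1−0, 3−1) = 0.4636
Δθ = wrap(0.4636 − -0.5236) = 0.9872; ω₁ = Δθ/dt₁ = 0.3949
distance = √((3−1)² + (1−0)²) = 2.2361; v₂ = distance/dt₂ = 1.4907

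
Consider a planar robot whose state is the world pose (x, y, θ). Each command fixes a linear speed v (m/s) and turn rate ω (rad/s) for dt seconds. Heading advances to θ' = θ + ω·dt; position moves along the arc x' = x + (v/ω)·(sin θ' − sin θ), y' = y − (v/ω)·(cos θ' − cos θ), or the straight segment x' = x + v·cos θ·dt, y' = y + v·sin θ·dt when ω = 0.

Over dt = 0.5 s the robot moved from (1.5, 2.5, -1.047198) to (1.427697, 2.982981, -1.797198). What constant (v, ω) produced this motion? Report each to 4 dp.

v = -1.0000, ω = -1.5000

Δθ = -1.797198 − -1.047198 = -0.750000
ω = Δθ/dt = -0.750000/0.5 = -1.5000
R = −Δy/(cos θ' − cos θ) = 0.6667
v = R·ω = 0.6667·-1.5000 = -1.0000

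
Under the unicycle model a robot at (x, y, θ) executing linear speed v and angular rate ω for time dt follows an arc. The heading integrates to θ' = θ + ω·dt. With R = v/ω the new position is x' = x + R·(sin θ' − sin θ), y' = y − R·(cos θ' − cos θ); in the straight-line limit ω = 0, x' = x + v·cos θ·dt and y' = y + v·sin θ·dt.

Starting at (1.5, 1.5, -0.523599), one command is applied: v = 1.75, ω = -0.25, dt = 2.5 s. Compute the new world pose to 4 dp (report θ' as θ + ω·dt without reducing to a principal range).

θ' = -0.5236 + -0.25·2.5 = -1.1486
R = v/ω = 1.75/-0.25 = -7.0000
x' = 1.5 + -7.0000·(sin -1.1486 − sin -0.5236) = 4.3853
y' = 1.5 − -7.0000·(cos -1.1486 − cos -0.5236) = -1.6938

(4.3853, -1.6938, -1.1486)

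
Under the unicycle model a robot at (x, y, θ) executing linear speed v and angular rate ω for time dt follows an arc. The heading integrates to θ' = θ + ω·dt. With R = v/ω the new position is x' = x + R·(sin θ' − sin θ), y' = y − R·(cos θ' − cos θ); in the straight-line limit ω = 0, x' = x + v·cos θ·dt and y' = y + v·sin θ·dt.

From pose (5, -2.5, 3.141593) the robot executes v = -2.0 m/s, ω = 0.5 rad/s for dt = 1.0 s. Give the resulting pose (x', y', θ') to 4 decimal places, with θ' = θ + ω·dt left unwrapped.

(6.9177, -2.0103, 3.6416)

θ' = 3.1416 + 0.5·1.0 = 3.6416
R = v/ω = -2.0/0.5 = -4.0000
x' = 5 + -4.0000·(sin 3.6416 − sin 3.1416) = 6.9177
y' = -2.5 − -4.0000·(cos 3.6416 − cos 3.1416) = -2.0103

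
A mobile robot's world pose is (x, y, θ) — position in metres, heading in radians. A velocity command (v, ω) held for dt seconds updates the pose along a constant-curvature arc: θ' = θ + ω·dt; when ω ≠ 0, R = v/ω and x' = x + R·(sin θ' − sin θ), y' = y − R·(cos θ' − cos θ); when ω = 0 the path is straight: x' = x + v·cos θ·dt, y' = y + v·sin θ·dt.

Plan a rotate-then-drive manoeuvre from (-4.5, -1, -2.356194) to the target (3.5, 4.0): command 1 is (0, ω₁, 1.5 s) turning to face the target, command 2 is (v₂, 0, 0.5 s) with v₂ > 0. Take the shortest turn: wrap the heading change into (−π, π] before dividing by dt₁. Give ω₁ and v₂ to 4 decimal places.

heading to target = atan2(4−-1, 3.5−-4.5) = 0.5586
Δθ = wrap(0.5586 − -2.3562) = 2.9148; ω₁ = Δθ/dt₁ = 1.9432
distance = √((3.5−-4.5)² + (4−-1)²) = 9.4340; v₂ = distance/dt₂ = 18.8680

ω₁ = 1.9432, v₂ = 18.8680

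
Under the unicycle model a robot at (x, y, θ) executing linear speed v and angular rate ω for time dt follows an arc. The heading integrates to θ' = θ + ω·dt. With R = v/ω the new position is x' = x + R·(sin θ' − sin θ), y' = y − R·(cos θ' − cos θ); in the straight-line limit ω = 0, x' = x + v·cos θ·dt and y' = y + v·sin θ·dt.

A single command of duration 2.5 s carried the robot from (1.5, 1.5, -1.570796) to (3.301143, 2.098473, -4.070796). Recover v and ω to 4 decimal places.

v = -1.0000, ω = -1.0000

Δθ = -4.070796 − -1.570796 = -2.500000
ω = Δθ/dt = -2.500000/2.5 = -1.0000
R = Δx/(sin θ' − sin θ) = 1.0000
v = R·ω = 1.0000·-1.0000 = -1.0000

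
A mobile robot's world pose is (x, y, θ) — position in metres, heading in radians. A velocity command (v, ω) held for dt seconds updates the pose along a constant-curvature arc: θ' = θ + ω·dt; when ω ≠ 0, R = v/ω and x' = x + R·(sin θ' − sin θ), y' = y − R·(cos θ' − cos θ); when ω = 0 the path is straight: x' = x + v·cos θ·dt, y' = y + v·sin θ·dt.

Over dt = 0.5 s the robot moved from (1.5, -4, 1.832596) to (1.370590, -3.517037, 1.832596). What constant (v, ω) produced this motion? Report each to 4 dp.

v = 1.0000, ω = 0.0000

Δθ = 1.832596 − 1.832596 = 0.000000
ω = Δθ/dt = 0.000000/0.5 = 0.0000
ω = 0 → v = (Δx·cos θ + Δy·sin θ)/dt = 1.0000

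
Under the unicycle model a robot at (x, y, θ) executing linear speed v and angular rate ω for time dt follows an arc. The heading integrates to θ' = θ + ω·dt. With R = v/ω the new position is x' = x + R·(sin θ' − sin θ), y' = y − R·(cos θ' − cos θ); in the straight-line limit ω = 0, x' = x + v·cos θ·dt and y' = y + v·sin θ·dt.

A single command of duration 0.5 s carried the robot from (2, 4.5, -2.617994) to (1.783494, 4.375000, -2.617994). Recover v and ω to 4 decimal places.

v = 0.5000, ω = 0.0000

Δθ = -2.617994 − -2.617994 = 0.000000
ω = Δθ/dt = 0.000000/0.5 = 0.0000
ω = 0 → v = (Δx·cos θ + Δy·sin θ)/dt = 0.5000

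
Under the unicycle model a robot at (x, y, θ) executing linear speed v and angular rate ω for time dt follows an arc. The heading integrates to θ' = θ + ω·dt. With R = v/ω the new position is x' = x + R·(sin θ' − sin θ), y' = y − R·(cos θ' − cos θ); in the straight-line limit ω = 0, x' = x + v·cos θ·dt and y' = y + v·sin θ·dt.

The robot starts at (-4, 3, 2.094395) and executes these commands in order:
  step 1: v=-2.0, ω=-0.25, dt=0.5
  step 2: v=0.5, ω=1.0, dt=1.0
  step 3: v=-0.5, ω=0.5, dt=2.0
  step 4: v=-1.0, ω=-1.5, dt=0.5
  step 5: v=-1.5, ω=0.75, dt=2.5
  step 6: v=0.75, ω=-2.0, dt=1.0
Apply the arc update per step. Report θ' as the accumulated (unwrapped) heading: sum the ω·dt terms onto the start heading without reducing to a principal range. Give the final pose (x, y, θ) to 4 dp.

step 1: θ'=1.9694 (R=8.0000) → pose (-3.5554, 2.1050, 1.9694)
step 2: θ'=2.9694 (R=0.5000) → pose (-3.9305, 2.4036, 2.9694)
step 3: θ'=3.9694 (R=-1.0000) → pose (-3.0227, 2.7123, 3.9694)
step 4: θ'=3.2194 (R=0.6667) → pose (-2.5835, 2.9259, 3.2194)
step 5: θ'=5.0944 (R=-2.0000) → pose (-0.8832, 5.6654, 5.0944)
step 6: θ'=3.0944 (R=-0.3750) → pose (-1.2488, 5.1511, 3.0944)

(-1.2488, 5.1511, 3.0944)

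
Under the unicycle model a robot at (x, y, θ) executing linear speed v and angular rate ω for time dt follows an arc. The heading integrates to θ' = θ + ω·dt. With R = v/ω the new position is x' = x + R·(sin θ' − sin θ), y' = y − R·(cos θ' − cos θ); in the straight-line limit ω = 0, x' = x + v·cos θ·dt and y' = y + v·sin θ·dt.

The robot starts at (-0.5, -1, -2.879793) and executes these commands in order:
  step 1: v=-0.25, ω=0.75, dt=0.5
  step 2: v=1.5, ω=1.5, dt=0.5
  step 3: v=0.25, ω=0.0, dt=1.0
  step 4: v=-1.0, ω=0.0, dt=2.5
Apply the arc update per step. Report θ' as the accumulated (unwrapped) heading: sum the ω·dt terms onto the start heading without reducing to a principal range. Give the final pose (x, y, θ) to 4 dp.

step 1: θ'=-2.5048 (R=-0.3333) → pose (-0.3881, -0.9460, -2.5048)
step 2: θ'=-1.7548 (R=1.0000) → pose (-0.7766, -1.5671, -1.7548)
step 3: θ'=-1.7548 (straight) → pose (-0.8223, -1.8128, -1.7548)
step 4: θ'=-1.7548 (straight) → pose (-0.3649, 0.6450, -1.7548)

(-0.3649, 0.6450, -1.7548)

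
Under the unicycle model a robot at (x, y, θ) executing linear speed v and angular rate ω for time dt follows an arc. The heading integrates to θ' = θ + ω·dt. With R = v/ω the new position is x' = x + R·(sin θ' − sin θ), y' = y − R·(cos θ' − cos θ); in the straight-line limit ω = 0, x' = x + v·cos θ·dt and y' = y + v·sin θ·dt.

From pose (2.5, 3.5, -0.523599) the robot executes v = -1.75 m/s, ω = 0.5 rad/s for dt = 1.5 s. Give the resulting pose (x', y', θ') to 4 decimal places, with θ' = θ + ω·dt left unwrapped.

(-0.0357, 3.8796, 0.2264)

θ' = -0.5236 + 0.5·1.5 = 0.2264
R = v/ω = -1.75/0.5 = -3.5000
x' = 2.5 + -3.5000·(sin 0.2264 − sin -0.5236) = -0.0357
y' = 3.5 − -3.5000·(cos 0.2264 − cos -0.5236) = 3.8796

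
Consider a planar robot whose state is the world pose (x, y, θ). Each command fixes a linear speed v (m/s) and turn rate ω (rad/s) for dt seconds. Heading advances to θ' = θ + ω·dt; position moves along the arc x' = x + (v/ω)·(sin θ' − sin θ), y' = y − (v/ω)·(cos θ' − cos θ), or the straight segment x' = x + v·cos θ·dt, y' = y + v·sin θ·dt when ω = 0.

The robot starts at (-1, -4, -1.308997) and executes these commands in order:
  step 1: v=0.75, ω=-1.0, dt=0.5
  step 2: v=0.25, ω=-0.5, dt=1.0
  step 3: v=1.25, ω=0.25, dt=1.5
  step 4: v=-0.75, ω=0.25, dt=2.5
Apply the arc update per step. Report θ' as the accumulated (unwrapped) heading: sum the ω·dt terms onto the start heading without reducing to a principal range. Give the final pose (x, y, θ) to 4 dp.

(-1.9936, -4.3358, -1.3090)

step 1: θ'=-1.8090 (R=-0.7500) → pose (-0.9956, -4.3711, -1.8090)
step 2: θ'=-2.3090 (R=-0.5000) → pose (-1.1117, -4.5896, -2.3090)
step 3: θ'=-1.9340 (R=5.0000) → pose (-2.0871, -6.1780, -1.9340)
step 4: θ'=-1.3090 (R=-3.0000) → pose (-1.9936, -4.3358, -1.3090)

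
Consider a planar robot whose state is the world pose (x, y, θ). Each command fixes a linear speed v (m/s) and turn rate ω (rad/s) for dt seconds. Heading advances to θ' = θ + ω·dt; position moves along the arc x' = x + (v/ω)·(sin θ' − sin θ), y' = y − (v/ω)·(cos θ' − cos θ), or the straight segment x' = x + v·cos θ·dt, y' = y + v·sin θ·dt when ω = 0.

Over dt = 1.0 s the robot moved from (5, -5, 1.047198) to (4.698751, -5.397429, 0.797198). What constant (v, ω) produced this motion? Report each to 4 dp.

v = -0.5000, ω = -0.2500

Δθ = 0.797198 − 1.047198 = -0.250000
ω = Δθ/dt = -0.250000/1.0 = -0.2500
R = −Δy/(cos θ' − cos θ) = 2.0000
v = R·ω = 2.0000·-0.2500 = -0.5000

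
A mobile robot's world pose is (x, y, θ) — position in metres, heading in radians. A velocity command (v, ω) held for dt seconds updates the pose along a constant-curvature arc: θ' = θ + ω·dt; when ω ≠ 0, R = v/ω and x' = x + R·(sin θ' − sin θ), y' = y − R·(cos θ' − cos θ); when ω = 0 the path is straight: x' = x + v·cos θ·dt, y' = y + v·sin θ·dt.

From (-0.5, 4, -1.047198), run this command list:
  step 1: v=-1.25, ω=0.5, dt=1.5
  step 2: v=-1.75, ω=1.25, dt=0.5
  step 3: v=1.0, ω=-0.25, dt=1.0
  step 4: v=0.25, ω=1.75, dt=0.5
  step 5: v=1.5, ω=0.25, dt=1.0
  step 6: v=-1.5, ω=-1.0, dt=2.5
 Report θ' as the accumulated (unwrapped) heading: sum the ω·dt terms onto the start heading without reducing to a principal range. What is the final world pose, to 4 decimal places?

step 1: θ'=-0.2972 (R=-2.5000) → pose (-1.9330, 5.1404, -0.2972)
step 2: θ'=0.3278 (R=-1.4000) → pose (-2.7937, 5.1272, 0.3278)
step 3: θ'=0.0778 (R=-4.0000) → pose (-1.8167, 5.3281, 0.0778)
step 4: θ'=0.9528 (R=0.1429) → pose (-1.7114, 5.3878, 0.9528)
step 5: θ'=1.2028 (R=6.0000) → pose (-1.0033, 6.7057, 1.2028)
step 6: θ'=-1.2972 (R=1.5000) → pose (-3.8471, 6.8400, -1.2972)

(-3.8471, 6.8400, -1.2972)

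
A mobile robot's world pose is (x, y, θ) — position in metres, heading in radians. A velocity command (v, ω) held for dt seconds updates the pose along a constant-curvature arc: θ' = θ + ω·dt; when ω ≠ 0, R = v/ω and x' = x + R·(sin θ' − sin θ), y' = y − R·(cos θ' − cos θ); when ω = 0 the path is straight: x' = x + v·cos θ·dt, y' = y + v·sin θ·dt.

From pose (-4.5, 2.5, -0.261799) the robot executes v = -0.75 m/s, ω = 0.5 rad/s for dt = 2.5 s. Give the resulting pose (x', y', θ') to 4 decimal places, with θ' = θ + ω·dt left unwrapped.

(-6.1408, 1.8764, 0.9882)

θ' = -0.2618 + 0.5·2.5 = 0.9882
R = v/ω = -0.75/0.5 = -1.5000
x' = -4.5 + -1.5000·(sin 0.9882 − sin -0.2618) = -6.1408
y' = 2.5 − -1.5000·(cos 0.9882 − cos -0.2618) = 1.8764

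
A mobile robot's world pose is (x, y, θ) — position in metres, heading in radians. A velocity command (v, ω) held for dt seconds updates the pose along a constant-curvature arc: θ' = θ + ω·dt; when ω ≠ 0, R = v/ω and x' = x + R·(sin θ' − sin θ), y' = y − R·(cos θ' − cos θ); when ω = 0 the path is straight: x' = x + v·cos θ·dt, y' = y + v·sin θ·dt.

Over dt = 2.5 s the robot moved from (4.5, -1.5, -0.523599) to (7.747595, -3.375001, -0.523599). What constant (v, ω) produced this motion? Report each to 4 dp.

v = 1.5000, ω = 0.0000

Δθ = -0.523599 − -0.523599 = 0.000000
ω = Δθ/dt = 0.000000/2.5 = 0.0000
ω = 0 → v = (Δx·cos θ + Δy·sin θ)/dt = 1.5000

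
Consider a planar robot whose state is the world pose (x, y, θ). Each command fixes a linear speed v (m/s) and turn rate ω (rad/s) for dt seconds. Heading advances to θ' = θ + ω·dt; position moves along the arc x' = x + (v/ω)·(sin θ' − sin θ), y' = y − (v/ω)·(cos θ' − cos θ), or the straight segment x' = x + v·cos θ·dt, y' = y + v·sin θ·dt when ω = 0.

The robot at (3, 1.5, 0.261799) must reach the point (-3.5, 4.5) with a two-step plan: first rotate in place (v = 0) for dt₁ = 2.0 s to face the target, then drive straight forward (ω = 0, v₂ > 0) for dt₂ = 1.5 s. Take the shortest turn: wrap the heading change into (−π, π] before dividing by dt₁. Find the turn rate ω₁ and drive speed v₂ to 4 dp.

heading to target = atan2(4.5−1.5, -3.5−3) = 2.7092
Δθ = wrap(2.7092 − 0.2618) = 2.4474; ω₁ = Δθ/dt₁ = 1.2237
distance = √((-3.5−3)² + (4.5−1.5)²) = 7.1589; v₂ = distance/dt₂ = 4.7726

ω₁ = 1.2237, v₂ = 4.7726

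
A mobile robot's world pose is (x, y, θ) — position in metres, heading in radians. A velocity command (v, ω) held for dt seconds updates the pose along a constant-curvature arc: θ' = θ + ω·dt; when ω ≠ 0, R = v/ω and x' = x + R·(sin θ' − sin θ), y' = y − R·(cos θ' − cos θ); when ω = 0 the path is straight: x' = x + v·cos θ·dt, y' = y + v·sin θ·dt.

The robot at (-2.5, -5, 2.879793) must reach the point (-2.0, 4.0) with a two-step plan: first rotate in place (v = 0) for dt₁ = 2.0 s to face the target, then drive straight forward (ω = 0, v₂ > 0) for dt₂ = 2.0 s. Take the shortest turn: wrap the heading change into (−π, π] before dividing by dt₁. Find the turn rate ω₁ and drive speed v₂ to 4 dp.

heading to target = atan2(4−-5, -2−-2.5) = 1.5153
Δθ = wrap(1.5153 − 2.8798) = -1.3645; ω₁ = Δθ/dt₁ = -0.6822
distance = √((-2−-2.5)² + (4−-5)²) = 9.0139; v₂ = distance/dt₂ = 4.5069

ω₁ = -0.6822, v₂ = 4.5069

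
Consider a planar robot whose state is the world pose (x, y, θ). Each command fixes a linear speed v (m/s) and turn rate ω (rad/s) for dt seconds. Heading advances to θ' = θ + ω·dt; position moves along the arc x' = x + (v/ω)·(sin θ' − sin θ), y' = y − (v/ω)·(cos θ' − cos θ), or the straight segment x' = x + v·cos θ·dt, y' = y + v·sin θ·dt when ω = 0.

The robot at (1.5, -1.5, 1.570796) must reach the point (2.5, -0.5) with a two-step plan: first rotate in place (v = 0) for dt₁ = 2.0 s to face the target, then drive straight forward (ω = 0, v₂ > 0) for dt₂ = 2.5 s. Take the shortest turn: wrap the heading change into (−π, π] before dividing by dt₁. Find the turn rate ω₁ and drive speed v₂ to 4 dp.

ω₁ = -0.3927, v₂ = 0.5657

heading to target = atan2(-0.5−-1.5, 2.5−1.5) = 0.7854
Δθ = wrap(0.7854 − 1.5708) = -0.7854; ω₁ = Δθ/dt₁ = -0.3927
distance = √((2.5−1.5)² + (-0.5−-1.5)²) = 1.4142; v₂ = distance/dt₂ = 0.5657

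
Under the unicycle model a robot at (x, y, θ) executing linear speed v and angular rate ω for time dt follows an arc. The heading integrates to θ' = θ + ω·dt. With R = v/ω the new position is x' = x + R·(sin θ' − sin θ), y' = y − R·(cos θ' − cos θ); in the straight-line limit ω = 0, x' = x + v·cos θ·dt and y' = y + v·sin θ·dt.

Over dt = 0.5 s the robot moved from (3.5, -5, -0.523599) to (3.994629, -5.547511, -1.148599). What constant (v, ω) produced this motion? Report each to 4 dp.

v = 1.5000, ω = -1.2500

Δθ = -1.148599 − -0.523599 = -0.625000
ω = Δθ/dt = -0.625000/0.5 = -1.2500
R = −Δy/(cos θ' − cos θ) = -1.2000
v = R·ω = -1.2000·-1.2500 = 1.5000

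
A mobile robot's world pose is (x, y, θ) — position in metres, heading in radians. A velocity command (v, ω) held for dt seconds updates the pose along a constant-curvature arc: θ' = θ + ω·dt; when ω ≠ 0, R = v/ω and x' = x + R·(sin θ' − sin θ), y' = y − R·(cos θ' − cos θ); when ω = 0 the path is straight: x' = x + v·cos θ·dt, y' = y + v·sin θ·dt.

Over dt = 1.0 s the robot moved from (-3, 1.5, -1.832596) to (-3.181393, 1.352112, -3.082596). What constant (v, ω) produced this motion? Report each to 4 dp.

v = 0.2500, ω = -1.2500

Δθ = -3.082596 − -1.832596 = -1.250000
ω = Δθ/dt = -1.250000/1.0 = -1.2500
R = Δx/(sin θ' − sin θ) = -0.2000
v = R·ω = -0.2000·-1.2500 = 0.2500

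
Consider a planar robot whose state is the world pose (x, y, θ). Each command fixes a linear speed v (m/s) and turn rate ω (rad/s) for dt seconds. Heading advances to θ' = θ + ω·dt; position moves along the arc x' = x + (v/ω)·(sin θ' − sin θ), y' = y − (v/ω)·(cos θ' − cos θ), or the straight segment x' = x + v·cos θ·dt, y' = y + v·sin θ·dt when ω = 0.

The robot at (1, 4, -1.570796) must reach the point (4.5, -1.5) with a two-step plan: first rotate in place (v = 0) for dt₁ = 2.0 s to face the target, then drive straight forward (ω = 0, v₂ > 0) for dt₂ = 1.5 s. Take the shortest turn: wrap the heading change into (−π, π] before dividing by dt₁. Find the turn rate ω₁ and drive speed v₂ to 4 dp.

ω₁ = 0.2834, v₂ = 4.3461

heading to target = atan2(-1.5−4, 4.5−1) = -1.0041
Δθ = wrap(-1.0041 − -1.5708) = 0.5667; ω₁ = Δθ/dt₁ = 0.2834
distance = √((4.5−1)² + (-1.5−4)²) = 6.5192; v₂ = distance/dt₂ = 4.3461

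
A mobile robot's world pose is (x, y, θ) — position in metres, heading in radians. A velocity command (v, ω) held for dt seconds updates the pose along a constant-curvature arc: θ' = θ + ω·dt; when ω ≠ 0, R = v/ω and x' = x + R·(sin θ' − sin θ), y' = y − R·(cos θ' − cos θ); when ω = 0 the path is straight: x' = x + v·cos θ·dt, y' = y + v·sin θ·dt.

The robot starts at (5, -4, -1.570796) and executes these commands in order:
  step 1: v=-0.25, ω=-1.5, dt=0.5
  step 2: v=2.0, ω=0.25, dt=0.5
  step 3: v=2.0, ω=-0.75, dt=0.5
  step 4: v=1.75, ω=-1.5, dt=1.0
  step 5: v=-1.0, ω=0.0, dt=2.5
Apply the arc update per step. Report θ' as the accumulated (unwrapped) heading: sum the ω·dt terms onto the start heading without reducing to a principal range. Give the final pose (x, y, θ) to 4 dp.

step 1: θ'=-2.3208 (R=0.1667) → pose (5.0447, -3.8864, -2.3208)
step 2: θ'=-2.1958 (R=8.0000) → pose (4.4105, -4.6587, -2.1958)
step 3: θ'=-2.5708 (R=-2.6667) → pose (3.6888, -5.3424, -2.5708)
step 4: θ'=-4.0708 (R=-1.1667) → pose (2.1237, -5.0589, -4.0708)
step 5: θ'=-4.0708 (straight) → pose (3.6199, -7.0617, -4.0708)

(3.6199, -7.0617, -4.0708)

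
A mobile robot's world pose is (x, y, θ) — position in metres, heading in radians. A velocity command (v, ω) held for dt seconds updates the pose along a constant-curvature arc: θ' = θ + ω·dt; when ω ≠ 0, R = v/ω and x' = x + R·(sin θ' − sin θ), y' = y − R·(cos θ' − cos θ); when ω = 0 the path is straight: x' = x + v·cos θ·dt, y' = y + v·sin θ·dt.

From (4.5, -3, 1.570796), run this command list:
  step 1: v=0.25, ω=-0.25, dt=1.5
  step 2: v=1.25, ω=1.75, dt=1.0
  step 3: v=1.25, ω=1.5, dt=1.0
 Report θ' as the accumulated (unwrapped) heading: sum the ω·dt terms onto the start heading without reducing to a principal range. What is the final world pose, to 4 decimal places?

step 1: θ'=1.1958 (R=-1.0000) → pose (4.5695, -2.6337, 1.1958)
step 2: θ'=2.9458 (R=0.7143) → pose (4.0438, -1.6715, 2.9458)
step 3: θ'=4.4458 (R=0.8333) → pose (3.0778, -2.2693, 4.4458)

(3.0778, -2.2693, 4.4458)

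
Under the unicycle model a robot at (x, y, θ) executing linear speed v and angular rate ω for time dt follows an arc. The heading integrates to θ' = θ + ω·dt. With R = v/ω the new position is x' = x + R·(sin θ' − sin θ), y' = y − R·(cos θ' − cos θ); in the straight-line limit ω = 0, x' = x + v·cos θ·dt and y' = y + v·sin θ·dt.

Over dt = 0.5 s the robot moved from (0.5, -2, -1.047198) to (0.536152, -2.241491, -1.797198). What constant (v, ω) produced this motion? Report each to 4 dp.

v = 0.5000, ω = -1.5000

Δθ = -1.797198 − -1.047198 = -0.750000
ω = Δθ/dt = -0.750000/0.5 = -1.5000
R = −Δy/(cos θ' − cos θ) = -0.3333
v = R·ω = -0.3333·-1.5000 = 0.5000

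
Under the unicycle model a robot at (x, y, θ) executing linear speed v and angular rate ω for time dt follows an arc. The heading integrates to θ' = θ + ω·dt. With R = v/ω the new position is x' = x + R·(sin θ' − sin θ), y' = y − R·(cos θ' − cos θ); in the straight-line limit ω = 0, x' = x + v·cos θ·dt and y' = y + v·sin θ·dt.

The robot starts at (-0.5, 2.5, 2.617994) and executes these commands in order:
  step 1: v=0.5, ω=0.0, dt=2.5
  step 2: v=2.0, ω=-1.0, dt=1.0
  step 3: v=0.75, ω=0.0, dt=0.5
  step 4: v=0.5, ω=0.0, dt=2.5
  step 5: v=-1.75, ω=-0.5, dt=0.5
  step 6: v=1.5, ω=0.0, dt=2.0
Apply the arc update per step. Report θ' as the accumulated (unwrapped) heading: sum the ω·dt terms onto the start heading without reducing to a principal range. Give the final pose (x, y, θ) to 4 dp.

step 1: θ'=2.6180 (straight) → pose (-1.5825, 3.1250, 2.6180)
step 2: θ'=1.6180 (R=-2.0000) → pose (-2.5803, 4.7627, 1.6180)
step 3: θ'=1.6180 (straight) → pose (-2.5980, 5.1373, 1.6180)
step 4: θ'=1.6180 (straight) → pose (-2.6570, 6.3859, 1.6180)
step 5: θ'=1.3680 (R=3.5000) → pose (-2.7248, 5.5158, 1.3680)
step 6: θ'=1.3680 (straight) → pose (-2.1206, 8.4543, 1.3680)

(-2.1206, 8.4543, 1.3680)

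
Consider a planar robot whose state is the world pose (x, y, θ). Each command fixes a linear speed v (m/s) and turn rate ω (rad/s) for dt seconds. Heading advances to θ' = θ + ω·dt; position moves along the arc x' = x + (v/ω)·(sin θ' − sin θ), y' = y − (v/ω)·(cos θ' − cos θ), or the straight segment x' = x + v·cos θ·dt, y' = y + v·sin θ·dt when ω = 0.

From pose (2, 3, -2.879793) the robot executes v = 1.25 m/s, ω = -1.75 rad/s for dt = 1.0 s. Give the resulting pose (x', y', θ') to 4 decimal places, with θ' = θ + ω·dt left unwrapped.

(1.1033, 3.6310, -4.6298)

θ' = -2.8798 + -1.75·1.0 = -4.6298
R = v/ω = 1.25/-1.75 = -0.7143
x' = 2 + -0.7143·(sin -4.6298 − sin -2.8798) = 1.1033
y' = 3 − -0.7143·(cos -4.6298 − cos -2.8798) = 3.6310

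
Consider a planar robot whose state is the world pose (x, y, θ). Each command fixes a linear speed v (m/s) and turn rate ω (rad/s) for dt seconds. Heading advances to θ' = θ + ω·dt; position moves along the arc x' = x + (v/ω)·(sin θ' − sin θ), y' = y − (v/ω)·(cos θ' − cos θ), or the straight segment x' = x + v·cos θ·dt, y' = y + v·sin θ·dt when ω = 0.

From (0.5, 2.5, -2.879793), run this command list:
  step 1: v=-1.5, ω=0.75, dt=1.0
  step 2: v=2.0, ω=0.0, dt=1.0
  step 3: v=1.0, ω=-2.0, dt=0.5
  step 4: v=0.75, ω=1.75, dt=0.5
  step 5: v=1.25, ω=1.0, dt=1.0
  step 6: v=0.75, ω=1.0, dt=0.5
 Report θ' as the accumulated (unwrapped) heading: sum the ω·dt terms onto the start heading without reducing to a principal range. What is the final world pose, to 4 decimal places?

step 1: θ'=-2.1298 (R=-2.0000) → pose (1.6779, 3.3712, -2.1298)
step 2: θ'=-2.1298 (straight) → pose (0.6173, 1.6756, -2.1298)
step 3: θ'=-3.1298 (R=-0.5000) → pose (0.1993, 1.4408, -3.1298)
step 4: θ'=-2.2548 (R=0.4286) → pose (-0.1278, 1.2831, -2.2548)
step 5: θ'=-1.2548 (R=1.2500) → pose (-0.3471, 0.1047, -1.2548)
step 6: θ'=-0.7548 (R=0.7500) → pose (-0.1481, -0.2085, -0.7548)

(-0.1481, -0.2085, -0.7548)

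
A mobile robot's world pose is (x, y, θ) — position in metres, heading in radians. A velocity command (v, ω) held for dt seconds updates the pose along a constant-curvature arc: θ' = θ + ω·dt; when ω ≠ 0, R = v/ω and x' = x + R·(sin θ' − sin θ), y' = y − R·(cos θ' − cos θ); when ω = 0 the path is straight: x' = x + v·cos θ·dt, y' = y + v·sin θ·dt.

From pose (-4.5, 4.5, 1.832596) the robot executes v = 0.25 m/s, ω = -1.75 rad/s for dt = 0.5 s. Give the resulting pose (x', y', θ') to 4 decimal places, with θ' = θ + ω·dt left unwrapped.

θ' = 1.8326 + -1.75·0.5 = 0.9576
R = v/ω = 0.25/-1.75 = -0.1429
x' = -4.5 + -0.1429·(sin 0.9576 − sin 1.8326) = -4.4788
y' = 4.5 − -0.1429·(cos 0.9576 − cos 1.8326) = 4.6192

(-4.4788, 4.6192, 0.9576)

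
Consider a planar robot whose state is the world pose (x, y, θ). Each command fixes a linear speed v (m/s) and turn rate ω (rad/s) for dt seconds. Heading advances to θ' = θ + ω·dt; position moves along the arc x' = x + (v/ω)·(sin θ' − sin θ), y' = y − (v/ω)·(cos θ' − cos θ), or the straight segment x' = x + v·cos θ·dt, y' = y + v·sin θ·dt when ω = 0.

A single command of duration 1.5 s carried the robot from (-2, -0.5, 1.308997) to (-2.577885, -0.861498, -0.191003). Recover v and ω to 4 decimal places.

v = -0.5000, ω = -1.0000

Δθ = -0.191003 − 1.308997 = -1.500000
ω = Δθ/dt = -1.500000/1.5 = -1.0000
R = Δx/(sin θ' − sin θ) = 0.5000
v = R·ω = 0.5000·-1.0000 = -0.5000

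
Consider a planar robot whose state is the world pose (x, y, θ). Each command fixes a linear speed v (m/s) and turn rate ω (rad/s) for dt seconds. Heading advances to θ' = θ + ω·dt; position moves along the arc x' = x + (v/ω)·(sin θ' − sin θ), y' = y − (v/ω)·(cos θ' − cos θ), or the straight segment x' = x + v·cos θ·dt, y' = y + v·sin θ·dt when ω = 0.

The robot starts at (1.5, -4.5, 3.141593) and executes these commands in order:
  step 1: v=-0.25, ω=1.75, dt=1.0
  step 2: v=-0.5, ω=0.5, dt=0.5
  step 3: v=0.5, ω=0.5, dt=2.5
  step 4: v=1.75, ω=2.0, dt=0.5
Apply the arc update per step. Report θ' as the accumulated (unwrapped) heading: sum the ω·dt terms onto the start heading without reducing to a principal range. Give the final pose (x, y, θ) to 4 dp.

(3.2718, -4.1922, 7.3916)

step 1: θ'=4.8916 (R=-0.1429) → pose (1.6406, -4.3317, 4.8916)
step 2: θ'=5.1416 (R=-1.0000) → pose (1.5659, -4.0938, 5.1416)
step 3: θ'=6.3916 (R=1.0000) → pose (2.5834, -4.6718, 6.3916)
step 4: θ'=7.3916 (R=0.8750) → pose (3.2718, -4.1922, 7.3916)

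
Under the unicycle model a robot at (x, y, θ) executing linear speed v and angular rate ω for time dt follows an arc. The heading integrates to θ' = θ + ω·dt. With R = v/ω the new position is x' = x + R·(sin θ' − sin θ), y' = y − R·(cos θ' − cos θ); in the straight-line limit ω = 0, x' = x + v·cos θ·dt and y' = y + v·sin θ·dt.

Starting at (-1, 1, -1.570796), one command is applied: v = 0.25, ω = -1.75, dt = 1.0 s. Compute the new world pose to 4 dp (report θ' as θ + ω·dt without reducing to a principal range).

θ' = -1.5708 + -1.75·1.0 = -3.3208
R = v/ω = 0.25/-1.75 = -0.1429
x' = -1 + -0.1429·(sin -3.3208 − sin -1.5708) = -1.1683
y' = 1 − -0.1429·(cos -3.3208 − cos -1.5708) = 0.8594

(-1.1683, 0.8594, -3.3208)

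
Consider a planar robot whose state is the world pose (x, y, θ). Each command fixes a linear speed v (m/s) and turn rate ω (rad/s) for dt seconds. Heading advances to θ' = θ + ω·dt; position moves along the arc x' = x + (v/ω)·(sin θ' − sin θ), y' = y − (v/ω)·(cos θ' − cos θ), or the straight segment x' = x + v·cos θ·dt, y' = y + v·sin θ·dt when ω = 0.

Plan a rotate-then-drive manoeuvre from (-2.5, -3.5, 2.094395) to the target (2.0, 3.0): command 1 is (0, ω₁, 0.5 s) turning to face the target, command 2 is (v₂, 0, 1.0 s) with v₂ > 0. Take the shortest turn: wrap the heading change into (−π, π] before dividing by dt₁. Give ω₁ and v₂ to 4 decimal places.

heading to target = atan2(3−-3.5, 2−-2.5) = 0.9653
Δθ = wrap(0.9653 − 2.0944) = -1.1291; ω₁ = Δθ/dt₁ = -2.2583
distance = √((2−-2.5)² + (3−-3.5)²) = 7.9057; v₂ = distance/dt₂ = 7.9057

ω₁ = -2.2583, v₂ = 7.9057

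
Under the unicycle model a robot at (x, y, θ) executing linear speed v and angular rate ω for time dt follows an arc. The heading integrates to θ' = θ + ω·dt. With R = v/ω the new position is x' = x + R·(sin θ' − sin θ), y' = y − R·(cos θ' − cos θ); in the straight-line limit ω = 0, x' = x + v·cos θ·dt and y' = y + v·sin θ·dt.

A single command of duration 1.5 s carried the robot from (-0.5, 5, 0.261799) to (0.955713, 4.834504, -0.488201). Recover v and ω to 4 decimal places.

v = 1.0000, ω = -0.5000

Δθ = -0.488201 − 0.261799 = -0.750000
ω = Δθ/dt = -0.750000/1.5 = -0.5000
R = Δx/(sin θ' − sin θ) = -2.0000
v = R·ω = -2.0000·-0.5000 = 1.0000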